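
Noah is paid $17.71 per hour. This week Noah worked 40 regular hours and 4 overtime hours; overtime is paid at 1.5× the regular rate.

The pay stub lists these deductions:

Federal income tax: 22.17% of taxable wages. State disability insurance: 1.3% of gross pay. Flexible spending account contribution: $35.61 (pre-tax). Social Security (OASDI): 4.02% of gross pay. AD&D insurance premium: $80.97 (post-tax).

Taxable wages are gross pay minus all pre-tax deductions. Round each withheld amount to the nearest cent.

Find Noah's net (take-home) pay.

Regular pay: 40 × $17.71 = $708.40
Overtime pay: 4 × $17.71 × 1.5 = $106.26
Gross pay = $708.40 + $106.26 = $814.66
Flexible spending account contribution: $35.61
Taxable wages = $814.66 − $35.61 = $779.05
Federal income tax: $779.05 × 0.2217 = $172.72
State disability insurance: $814.66 × 0.013 = $10.59
Social Security (OASDI): $814.66 × 0.0402 = $32.75
AD&D insurance premium: $80.97
Total deductions = $35.61 + $172.72 + $10.59 + $32.75 + $80.97 = $332.64
Net pay = $814.66 − $332.64 = $482.02

$482.02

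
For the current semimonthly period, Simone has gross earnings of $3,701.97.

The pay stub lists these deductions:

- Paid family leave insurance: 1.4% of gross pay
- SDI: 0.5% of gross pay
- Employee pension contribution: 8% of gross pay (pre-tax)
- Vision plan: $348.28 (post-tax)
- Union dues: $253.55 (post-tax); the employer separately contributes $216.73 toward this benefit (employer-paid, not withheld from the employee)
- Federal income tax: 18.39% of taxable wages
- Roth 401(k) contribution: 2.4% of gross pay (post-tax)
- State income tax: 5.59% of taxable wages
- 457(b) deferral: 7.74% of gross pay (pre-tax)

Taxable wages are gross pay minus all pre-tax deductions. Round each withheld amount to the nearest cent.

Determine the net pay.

Employee pension contribution: $3,701.97 × 0.08 = $296.16
457(b) deferral: $3,701.97 × 0.0774 = $286.53
Pre-tax total = $296.16 + $286.53 = $582.69
Taxable wages = $3,701.97 − $582.69 = $3,119.28
Federal income tax: $3,119.28 × 0.1839 = $573.64
State income tax: $3,119.28 × 0.0559 = $174.37
SDI: $3,701.97 × 0.005 = $18.51
Paid family leave insurance: $3,701.97 × 0.014 = $51.83
Vision plan: $348.28
Union dues: $253.55
Roth 401(k) contribution: $3,701.97 × 0.024 = $88.85
(Employer's $216.73 toward union dues is not withheld from the employee.)
Total deductions = $296.16 + $286.53 + $573.64 + $174.37 + $18.51 + $51.83 + $348.28 + $253.55 + $88.85 = $2,091.72
Net pay = $3,701.97 − $2,091.72 = $1,610.25

$1,610.25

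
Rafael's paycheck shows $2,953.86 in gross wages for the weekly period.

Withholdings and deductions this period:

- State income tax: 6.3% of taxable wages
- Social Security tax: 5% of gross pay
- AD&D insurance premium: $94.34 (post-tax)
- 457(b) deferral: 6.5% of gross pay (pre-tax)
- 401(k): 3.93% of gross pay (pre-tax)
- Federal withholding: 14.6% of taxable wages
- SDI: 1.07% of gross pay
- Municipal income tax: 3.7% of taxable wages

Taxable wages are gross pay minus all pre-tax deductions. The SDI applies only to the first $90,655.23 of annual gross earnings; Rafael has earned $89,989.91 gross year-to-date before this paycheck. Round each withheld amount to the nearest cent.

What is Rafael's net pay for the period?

401(k): $2,953.86 × 0.0393 = $116.09
457(b) deferral: $2,953.86 × 0.065 = $192.00
Pre-tax total = $116.09 + $192.00 = $308.09
Taxable wages = $2,953.86 − $308.09 = $2,645.77
Municipal income tax: $2,645.77 × 0.037 = $97.89
State income tax: $2,645.77 × 0.063 = $166.68
Federal withholding: $2,645.77 × 0.146 = $386.28
Social Security tax: $2,953.86 × 0.05 = $147.69
SDI: only $90,655.23 − $89,989.91 = $665.32 of this check is subject → $665.32 × 0.0107 = $7.12
AD&D insurance premium: $94.34
Total deductions = $116.09 + $192.00 + $97.89 + $166.68 + $386.28 + $147.69 + $7.12 + $94.34 = $1,208.09
Net pay = $2,953.86 − $1,208.09 = $1,745.77

$1,745.77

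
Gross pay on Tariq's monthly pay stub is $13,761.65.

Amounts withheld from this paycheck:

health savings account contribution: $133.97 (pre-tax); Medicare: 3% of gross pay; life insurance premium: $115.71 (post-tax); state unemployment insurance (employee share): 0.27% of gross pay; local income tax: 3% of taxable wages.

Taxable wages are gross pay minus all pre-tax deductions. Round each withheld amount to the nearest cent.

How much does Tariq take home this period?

$12,653.13

Health savings account contribution: $133.97
Taxable wages = $13,761.65 − $133.97 = $13,627.68
Local income tax: $13,627.68 × 0.03 = $408.83
Medicare: $13,761.65 × 0.03 = $412.85
State unemployment insurance (employee share): $13,761.65 × 0.0027 = $37.16
Life insurance premium: $115.71
Total deductions = $133.97 + $408.83 + $412.85 + $37.16 + $115.71 = $1,108.52
Net pay = $13,761.65 − $1,108.52 = $12,653.13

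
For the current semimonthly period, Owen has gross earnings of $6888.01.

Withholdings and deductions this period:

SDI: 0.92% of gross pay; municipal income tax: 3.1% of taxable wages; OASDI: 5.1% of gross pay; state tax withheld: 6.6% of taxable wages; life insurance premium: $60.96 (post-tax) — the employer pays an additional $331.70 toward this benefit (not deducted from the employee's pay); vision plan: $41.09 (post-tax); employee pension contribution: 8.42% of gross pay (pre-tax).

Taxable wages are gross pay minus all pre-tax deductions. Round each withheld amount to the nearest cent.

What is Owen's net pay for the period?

$5179.45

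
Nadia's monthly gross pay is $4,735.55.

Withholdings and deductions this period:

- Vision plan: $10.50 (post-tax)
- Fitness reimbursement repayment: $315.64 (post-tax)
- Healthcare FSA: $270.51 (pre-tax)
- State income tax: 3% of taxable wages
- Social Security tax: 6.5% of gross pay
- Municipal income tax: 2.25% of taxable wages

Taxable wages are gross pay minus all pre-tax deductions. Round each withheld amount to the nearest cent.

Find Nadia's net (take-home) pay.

Healthcare FSA: $270.51
Taxable wages = $4,735.55 − $270.51 = $4,465.04
State income tax: $4,465.04 × 0.03 = $133.95
Municipal income tax: $4,465.04 × 0.0225 = $100.46
Social Security tax: $4,735.55 × 0.065 = $307.81
Vision plan: $10.50
Fitness reimbursement repayment: $315.64
Total deductions = $270.51 + $133.95 + $100.46 + $307.81 + $10.50 + $315.64 = $1,138.87
Net pay = $4,735.55 − $1,138.87 = $3,596.68

$3,596.68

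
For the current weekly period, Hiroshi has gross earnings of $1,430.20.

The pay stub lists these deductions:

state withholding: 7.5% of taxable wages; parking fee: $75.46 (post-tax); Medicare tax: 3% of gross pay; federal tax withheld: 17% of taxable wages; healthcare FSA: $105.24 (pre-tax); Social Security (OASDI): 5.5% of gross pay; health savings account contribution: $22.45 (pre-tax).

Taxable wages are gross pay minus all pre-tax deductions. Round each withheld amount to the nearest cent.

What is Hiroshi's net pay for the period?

Healthcare FSA: $105.24
Health savings account contribution: $22.45
Pre-tax total = $105.24 + $22.45 = $127.69
Taxable wages = $1,430.20 − $127.69 = $1,302.51
Federal tax withheld: $1,302.51 × 0.17 = $221.43
State withholding: $1,302.51 × 0.075 = $97.69
Social Security (OASDI): $1,430.20 × 0.055 = $78.66
Medicare tax: $1,430.20 × 0.03 = $42.91
Parking fee: $75.46
Total deductions = $105.24 + $22.45 + $221.43 + $97.69 + $78.66 + $42.91 + $75.46 = $643.84
Net pay = $1,430.20 − $643.84 = $786.36

$786.36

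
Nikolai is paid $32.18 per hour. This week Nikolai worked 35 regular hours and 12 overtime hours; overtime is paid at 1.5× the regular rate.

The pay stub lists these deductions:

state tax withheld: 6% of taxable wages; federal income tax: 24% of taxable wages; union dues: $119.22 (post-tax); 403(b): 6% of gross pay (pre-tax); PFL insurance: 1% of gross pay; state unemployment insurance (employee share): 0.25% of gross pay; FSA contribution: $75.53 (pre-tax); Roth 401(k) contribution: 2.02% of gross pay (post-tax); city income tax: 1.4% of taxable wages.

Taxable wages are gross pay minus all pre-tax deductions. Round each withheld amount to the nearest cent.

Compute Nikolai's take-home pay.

$873.00

Regular pay: 35 × $32.18 = $1,126.30
Overtime pay: 12 × $32.18 × 1.5 = $579.24
Gross pay = $1,126.30 + $579.24 = $1,705.54
403(b): $1,705.54 × 0.06 = $102.33
FSA contribution: $75.53
Pre-tax total = $102.33 + $75.53 = $177.86
Taxable wages = $1,705.54 − $177.86 = $1,527.68
State tax withheld: $1,527.68 × 0.06 = $91.66
Federal income tax: $1,527.68 × 0.24 = $366.64
City income tax: $1,527.68 × 0.014 = $21.39
State unemployment insurance (employee share): $1,705.54 × 0.0025 = $4.26
PFL insurance: $1,705.54 × 0.01 = $17.06
Union dues: $119.22
Roth 401(k) contribution: $1,705.54 × 0.0202 = $34.45
Total deductions = $102.33 + $75.53 + $91.66 + $366.64 + $21.39 + $4.26 + $17.06 + $119.22 + $34.45 = $832.54
Net pay = $1,705.54 − $832.54 = $873.00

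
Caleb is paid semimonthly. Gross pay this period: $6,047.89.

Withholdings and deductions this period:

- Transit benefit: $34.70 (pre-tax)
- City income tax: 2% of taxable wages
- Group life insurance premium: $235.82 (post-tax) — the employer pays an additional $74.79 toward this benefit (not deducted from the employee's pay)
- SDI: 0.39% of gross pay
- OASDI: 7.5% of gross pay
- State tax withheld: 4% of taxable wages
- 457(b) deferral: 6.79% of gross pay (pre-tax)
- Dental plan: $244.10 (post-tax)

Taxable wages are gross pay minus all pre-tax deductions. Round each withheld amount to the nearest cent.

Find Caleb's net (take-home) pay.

$4,309.29

457(b) deferral: $6,047.89 × 0.0679 = $410.65
Transit benefit: $34.70
Pre-tax total = $410.65 + $34.70 = $445.35
Taxable wages = $6,047.89 − $445.35 = $5,602.54
State tax withheld: $5,602.54 × 0.04 = $224.10
City income tax: $5,602.54 × 0.02 = $112.05
OASDI: $6,047.89 × 0.075 = $453.59
SDI: $6,047.89 × 0.0039 = $23.59
Group life insurance premium: $235.82
Dental plan: $244.10
(Employer's $74.79 toward group life insurance premium is not withheld from the employee.)
Total deductions = $410.65 + $34.70 + $224.10 + $112.05 + $453.59 + $23.59 + $235.82 + $244.10 = $1,738.60
Net pay = $6,047.89 − $1,738.60 = $4,309.29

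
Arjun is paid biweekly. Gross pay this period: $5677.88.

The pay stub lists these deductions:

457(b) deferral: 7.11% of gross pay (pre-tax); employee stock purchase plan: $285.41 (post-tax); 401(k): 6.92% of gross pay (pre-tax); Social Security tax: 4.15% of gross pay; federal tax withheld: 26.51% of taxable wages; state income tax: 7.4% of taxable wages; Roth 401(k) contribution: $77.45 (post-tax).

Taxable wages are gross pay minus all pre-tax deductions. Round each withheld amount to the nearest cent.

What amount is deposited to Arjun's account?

$2627.55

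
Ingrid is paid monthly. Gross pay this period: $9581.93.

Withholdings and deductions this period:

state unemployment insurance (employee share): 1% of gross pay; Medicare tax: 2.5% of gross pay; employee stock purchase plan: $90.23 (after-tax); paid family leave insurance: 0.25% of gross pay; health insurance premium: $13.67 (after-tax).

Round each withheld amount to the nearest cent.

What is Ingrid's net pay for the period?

$9118.71

Paid family leave insurance: $9581.93 × 0.0025 = $23.95
Medicare tax: $9581.93 × 0.025 = $239.55
State unemployment insurance (employee share): $9581.93 × 0.01 = $95.82
Health insurance premium: $13.67
Employee stock purchase plan: $90.23
Total deductions = $23.95 + $239.55 + $95.82 + $13.67 + $90.23 = $463.22
Net pay = $9581.93 − $463.22 = $9118.71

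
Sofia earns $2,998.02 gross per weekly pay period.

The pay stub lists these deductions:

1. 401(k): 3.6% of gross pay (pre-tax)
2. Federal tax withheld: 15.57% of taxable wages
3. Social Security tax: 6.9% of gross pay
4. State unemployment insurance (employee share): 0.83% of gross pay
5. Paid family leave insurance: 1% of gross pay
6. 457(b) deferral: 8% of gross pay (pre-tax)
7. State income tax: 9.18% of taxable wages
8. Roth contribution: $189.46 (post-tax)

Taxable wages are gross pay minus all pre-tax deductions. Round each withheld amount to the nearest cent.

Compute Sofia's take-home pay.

401(k): $2,998.02 × 0.036 = $107.93
457(b) deferral: $2,998.02 × 0.08 = $239.84
Pre-tax total = $107.93 + $239.84 = $347.77
Taxable wages = $2,998.02 − $347.77 = $2,650.25
Federal tax withheld: $2,650.25 × 0.1557 = $412.64
State income tax: $2,650.25 × 0.0918 = $243.29
Social Security tax: $2,998.02 × 0.069 = $206.86
State unemployment insurance (employee share): $2,998.02 × 0.0083 = $24.88
Paid family leave insurance: $2,998.02 × 0.01 = $29.98
Roth contribution: $189.46
Total deductions = $107.93 + $239.84 + $412.64 + $243.29 + $206.86 + $24.88 + $29.98 + $189.46 = $1,454.88
Net pay = $2,998.02 − $1,454.88 = $1,543.14

$1,543.14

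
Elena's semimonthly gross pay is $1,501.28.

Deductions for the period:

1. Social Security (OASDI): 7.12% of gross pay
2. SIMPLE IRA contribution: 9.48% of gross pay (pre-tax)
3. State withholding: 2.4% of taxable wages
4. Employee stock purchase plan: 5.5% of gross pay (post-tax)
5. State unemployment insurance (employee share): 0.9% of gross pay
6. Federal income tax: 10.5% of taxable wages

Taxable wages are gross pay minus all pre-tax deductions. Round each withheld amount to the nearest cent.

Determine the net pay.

$980.68

SIMPLE IRA contribution: $1,501.28 × 0.0948 = $142.32
Taxable wages = $1,501.28 − $142.32 = $1,358.96
Federal income tax: $1,358.96 × 0.105 = $142.69
State withholding: $1,358.96 × 0.024 = $32.62
State unemployment insurance (employee share): $1,501.28 × 0.009 = $13.51
Social Security (OASDI): $1,501.28 × 0.0712 = $106.89
Employee stock purchase plan: $1,501.28 × 0.055 = $82.57
Total deductions = $142.32 + $142.69 + $32.62 + $13.51 + $106.89 + $82.57 = $520.60
Net pay = $1,501.28 − $520.60 = $980.68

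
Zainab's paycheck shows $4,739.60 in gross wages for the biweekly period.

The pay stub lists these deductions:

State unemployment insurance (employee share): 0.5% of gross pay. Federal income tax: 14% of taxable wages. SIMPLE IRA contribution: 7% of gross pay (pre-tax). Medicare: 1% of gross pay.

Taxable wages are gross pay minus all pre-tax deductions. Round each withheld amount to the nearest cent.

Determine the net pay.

$3,719.63

SIMPLE IRA contribution: $4,739.60 × 0.07 = $331.77
Taxable wages = $4,739.60 − $331.77 = $4,407.83
Federal income tax: $4,407.83 × 0.14 = $617.10
State unemployment insurance (employee share): $4,739.60 × 0.005 = $23.70
Medicare: $4,739.60 × 0.01 = $47.40
Total deductions = $331.77 + $617.10 + $23.70 + $47.40 = $1,019.97
Net pay = $4,739.60 − $1,019.97 = $3,719.63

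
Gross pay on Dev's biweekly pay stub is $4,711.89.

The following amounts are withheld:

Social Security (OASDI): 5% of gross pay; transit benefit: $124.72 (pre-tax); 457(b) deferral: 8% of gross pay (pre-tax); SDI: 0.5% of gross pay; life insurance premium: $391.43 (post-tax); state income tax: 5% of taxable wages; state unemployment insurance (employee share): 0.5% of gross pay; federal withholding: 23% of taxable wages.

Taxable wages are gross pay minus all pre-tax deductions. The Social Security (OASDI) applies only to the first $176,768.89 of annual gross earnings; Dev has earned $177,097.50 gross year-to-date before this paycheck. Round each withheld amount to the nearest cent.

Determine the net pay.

Transit benefit: $124.72
457(b) deferral: $4,711.89 × 0.08 = $376.95
Pre-tax total = $124.72 + $376.95 = $501.67
Taxable wages = $4,711.89 − $501.67 = $4,210.22
Federal withholding: $4,210.22 × 0.23 = $968.35
State income tax: $4,210.22 × 0.05 = $210.51
SDI: $4,711.89 × 0.005 = $23.56
Social Security (OASDI): annual cap $176,768.89 already reached (YTD $177,097.50), so $0.00
State unemployment insurance (employee share): $4,711.89 × 0.005 = $23.56
Life insurance premium: $391.43
Total deductions = $124.72 + $376.95 + $968.35 + $210.51 + $23.56 + $0.00 + $23.56 + $391.43 = $2,119.08
Net pay = $4,711.89 − $2,119.08 = $2,592.81

$2,592.81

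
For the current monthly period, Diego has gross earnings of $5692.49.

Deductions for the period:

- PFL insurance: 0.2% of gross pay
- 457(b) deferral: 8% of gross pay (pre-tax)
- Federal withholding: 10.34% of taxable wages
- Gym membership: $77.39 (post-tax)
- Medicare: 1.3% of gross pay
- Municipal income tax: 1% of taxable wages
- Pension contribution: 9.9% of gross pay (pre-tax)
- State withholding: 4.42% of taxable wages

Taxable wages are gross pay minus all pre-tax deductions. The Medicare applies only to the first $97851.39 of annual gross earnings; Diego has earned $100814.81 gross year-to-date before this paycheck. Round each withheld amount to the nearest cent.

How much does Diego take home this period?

$3848.21

457(b) deferral: $5692.49 × 0.08 = $455.40
Pension contribution: $5692.49 × 0.099 = $563.56
Pre-tax total = $455.40 + $563.56 = $1018.96
Taxable wages = $5692.49 − $1018.96 = $4673.53
Municipal income tax: $4673.53 × 0.01 = $46.74
Federal withholding: $4673.53 × 0.1034 = $483.24
State withholding: $4673.53 × 0.0442 = $206.57
PFL insurance: $5692.49 × 0.002 = $11.38
Medicare: annual cap $97851.39 already reached (YTD $100814.81), so $0.00
Gym membership: $77.39
Total deductions = $455.40 + $563.56 + $46.74 + $483.24 + $206.57 + $11.38 + $0.00 + $77.39 = $1844.28
Net pay = $5692.49 − $1844.28 = $3848.21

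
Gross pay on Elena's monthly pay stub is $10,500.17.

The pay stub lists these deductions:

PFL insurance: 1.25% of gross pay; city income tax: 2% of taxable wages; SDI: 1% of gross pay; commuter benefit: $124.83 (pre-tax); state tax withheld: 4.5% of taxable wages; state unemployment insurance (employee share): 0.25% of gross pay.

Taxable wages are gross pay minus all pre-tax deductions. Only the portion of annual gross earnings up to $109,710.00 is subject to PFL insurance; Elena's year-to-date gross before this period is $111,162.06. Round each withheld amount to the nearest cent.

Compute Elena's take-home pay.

Commuter benefit: $124.83
Taxable wages = $10,500.17 − $124.83 = $10,375.34
City income tax: $10,375.34 × 0.02 = $207.51
State tax withheld: $10,375.34 × 0.045 = $466.89
State unemployment insurance (employee share): $10,500.17 × 0.0025 = $26.25
PFL insurance: annual cap $109,710.00 already reached (YTD $111,162.06), so $0.00
SDI: $10,500.17 × 0.01 = $105.00
Total deductions = $124.83 + $207.51 + $466.89 + $26.25 + $0.00 + $105.00 = $930.48
Net pay = $10,500.17 − $930.48 = $9,569.69

$9,569.69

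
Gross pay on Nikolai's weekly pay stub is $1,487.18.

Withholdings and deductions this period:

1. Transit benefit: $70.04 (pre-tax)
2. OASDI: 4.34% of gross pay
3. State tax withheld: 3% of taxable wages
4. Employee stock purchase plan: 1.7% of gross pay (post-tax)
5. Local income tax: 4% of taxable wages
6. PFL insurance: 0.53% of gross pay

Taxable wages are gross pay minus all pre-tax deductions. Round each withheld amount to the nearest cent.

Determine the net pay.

Transit benefit: $70.04
Taxable wages = $1,487.18 − $70.04 = $1,417.14
State tax withheld: $1,417.14 × 0.03 = $42.51
Local income tax: $1,417.14 × 0.04 = $56.69
PFL insurance: $1,487.18 × 0.0053 = $7.88
OASDI: $1,487.18 × 0.0434 = $64.54
Employee stock purchase plan: $1,487.18 × 0.017 = $25.28
Total deductions = $70.04 + $42.51 + $56.69 + $7.88 + $64.54 + $25.28 = $266.94
Net pay = $1,487.18 − $266.94 = $1,220.24

$1,220.24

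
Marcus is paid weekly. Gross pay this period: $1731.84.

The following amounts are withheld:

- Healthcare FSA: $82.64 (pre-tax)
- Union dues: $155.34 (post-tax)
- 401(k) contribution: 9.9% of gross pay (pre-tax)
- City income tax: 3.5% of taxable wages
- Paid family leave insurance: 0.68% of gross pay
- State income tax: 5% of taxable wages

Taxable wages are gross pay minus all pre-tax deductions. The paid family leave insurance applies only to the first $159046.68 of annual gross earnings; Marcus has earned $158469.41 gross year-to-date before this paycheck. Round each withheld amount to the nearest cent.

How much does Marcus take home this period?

$1192.87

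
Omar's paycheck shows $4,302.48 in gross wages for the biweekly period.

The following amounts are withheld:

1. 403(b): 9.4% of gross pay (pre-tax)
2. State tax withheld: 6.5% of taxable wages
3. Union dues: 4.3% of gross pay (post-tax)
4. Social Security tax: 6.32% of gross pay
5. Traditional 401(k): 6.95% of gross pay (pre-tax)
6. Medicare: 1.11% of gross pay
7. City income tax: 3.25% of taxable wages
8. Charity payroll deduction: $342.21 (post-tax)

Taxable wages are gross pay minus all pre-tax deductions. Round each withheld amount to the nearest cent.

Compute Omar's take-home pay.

403(b): $4,302.48 × 0.094 = $404.43
Traditional 401(k): $4,302.48 × 0.0695 = $299.02
Pre-tax total = $404.43 + $299.02 = $703.45
Taxable wages = $4,302.48 − $703.45 = $3,599.03
State tax withheld: $3,599.03 × 0.065 = $233.94
City income tax: $3,599.03 × 0.0325 = $116.97
Social Security tax: $4,302.48 × 0.0632 = $271.92
Medicare: $4,302.48 × 0.0111 = $47.76
Charity payroll deduction: $342.21
Union dues: $4,302.48 × 0.043 = $185.01
Total deductions = $404.43 + $299.02 + $233.94 + $116.97 + $271.92 + $47.76 + $342.21 + $185.01 = $1,901.26
Net pay = $4,302.48 − $1,901.26 = $2,401.22

$2,401.22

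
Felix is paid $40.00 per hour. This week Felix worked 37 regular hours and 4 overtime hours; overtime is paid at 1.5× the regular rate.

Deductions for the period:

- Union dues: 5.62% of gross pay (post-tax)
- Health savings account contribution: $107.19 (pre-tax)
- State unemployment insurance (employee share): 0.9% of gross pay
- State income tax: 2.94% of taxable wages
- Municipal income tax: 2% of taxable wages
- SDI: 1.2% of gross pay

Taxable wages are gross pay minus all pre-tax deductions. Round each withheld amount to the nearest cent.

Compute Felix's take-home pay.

$1400.35

Regular pay: 37 × $40.00 = $1480.00
Overtime pay: 4 × $40.00 × 1.5 = $240.00
Gross pay = $1480.00 + $240.00 = $1720.00
Health savings account contribution: $107.19
Taxable wages = $1720.00 − $107.19 = $1612.81
Municipal income tax: $1612.81 × 0.02 = $32.26
State income tax: $1612.81 × 0.0294 = $47.42
State unemployment insurance (employee share): $1720.00 × 0.009 = $15.48
SDI: $1720.00 × 0.012 = $20.64
Union dues: $1720.00 × 0.0562 = $96.66
Total deductions = $107.19 + $32.26 + $47.42 + $15.48 + $20.64 + $96.66 = $319.65
Net pay = $1720.00 − $319.65 = $1400.35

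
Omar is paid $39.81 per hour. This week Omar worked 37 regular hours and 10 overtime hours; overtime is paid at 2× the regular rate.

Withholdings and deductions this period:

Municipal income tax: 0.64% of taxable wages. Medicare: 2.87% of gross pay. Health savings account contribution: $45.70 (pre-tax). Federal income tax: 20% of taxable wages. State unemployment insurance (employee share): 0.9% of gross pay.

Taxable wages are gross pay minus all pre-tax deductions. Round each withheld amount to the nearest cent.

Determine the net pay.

Regular pay: 37 × $39.81 = $1472.97
Overtime pay: 10 × $39.81 × 2 = $796.20
Gross pay = $1472.97 + $796.20 = $2269.17
Health savings account contribution: $45.70
Taxable wages = $2269.17 − $45.70 = $2223.47
Federal income tax: $2223.47 × 0.2 = $444.69
Municipal income tax: $2223.47 × 0.0064 = $14.23
Medicare: $2269.17 × 0.0287 = $65.13
State unemployment insurance (employee share): $2269.17 × 0.009 = $20.42
Total deductions = $45.70 + $444.69 + $14.23 + $65.13 + $20.42 = $590.17
Net pay = $2269.17 − $590.17 = $1679.00

$1679.00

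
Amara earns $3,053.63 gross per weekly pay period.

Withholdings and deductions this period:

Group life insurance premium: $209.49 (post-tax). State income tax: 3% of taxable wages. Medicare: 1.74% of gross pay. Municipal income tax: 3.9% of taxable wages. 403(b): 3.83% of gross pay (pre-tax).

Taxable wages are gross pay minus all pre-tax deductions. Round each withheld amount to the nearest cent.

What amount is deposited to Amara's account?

$2,471.43

403(b): $3,053.63 × 0.0383 = $116.95
Taxable wages = $3,053.63 − $116.95 = $2,936.68
State income tax: $2,936.68 × 0.03 = $88.10
Municipal income tax: $2,936.68 × 0.039 = $114.53
Medicare: $3,053.63 × 0.0174 = $53.13
Group life insurance premium: $209.49
Total deductions = $116.95 + $88.10 + $114.53 + $53.13 + $209.49 = $582.20
Net pay = $3,053.63 − $582.20 = $2,471.43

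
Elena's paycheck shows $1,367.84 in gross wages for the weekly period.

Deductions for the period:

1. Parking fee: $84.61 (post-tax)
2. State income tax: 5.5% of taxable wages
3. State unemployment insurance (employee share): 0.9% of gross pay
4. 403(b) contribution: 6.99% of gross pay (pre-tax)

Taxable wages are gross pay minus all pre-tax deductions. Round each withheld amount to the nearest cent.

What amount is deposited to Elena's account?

403(b) contribution: $1,367.84 × 0.0699 = $95.61
Taxable wages = $1,367.84 − $95.61 = $1,272.23
State income tax: $1,272.23 × 0.055 = $69.97
State unemployment insurance (employee share): $1,367.84 × 0.009 = $12.31
Parking fee: $84.61
Total deductions = $95.61 + $69.97 + $12.31 + $84.61 = $262.50
Net pay = $1,367.84 − $262.50 = $1,105.34

$1,105.34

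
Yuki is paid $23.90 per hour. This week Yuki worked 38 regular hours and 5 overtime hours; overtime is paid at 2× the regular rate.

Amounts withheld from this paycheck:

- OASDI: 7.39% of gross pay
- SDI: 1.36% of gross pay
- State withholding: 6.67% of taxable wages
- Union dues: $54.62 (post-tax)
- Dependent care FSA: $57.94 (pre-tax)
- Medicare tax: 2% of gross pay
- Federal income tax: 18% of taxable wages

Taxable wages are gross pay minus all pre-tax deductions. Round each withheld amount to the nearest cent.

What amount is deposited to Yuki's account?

Regular pay: 38 × $23.90 = $908.20
Overtime pay: 5 × $23.90 × 2 = $239.00
Gross pay = $908.20 + $239.00 = $1,147.20
Dependent care FSA: $57.94
Taxable wages = $1,147.20 − $57.94 = $1,089.26
Federal income tax: $1,089.26 × 0.18 = $196.07
State withholding: $1,089.26 × 0.0667 = $72.65
Medicare tax: $1,147.20 × 0.02 = $22.94
SDI: $1,147.20 × 0.0136 = $15.60
OASDI: $1,147.20 × 0.0739 = $84.78
Union dues: $54.62
Total deductions = $57.94 + $196.07 + $72.65 + $22.94 + $15.60 + $84.78 + $54.62 = $504.60
Net pay = $1,147.20 − $504.60 = $642.60

$642.60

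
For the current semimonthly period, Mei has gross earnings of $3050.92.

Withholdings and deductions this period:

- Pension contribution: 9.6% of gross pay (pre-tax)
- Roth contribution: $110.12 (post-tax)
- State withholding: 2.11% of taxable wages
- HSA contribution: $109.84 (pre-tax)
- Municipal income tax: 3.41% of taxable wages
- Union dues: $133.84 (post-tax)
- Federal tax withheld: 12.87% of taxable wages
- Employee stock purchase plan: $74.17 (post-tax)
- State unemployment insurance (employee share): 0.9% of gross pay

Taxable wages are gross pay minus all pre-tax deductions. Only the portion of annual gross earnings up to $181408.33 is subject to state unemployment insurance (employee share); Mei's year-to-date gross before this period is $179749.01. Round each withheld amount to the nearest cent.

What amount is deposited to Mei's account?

$1828.13

Pension contribution: $3050.92 × 0.096 = $292.89
HSA contribution: $109.84
Pre-tax total = $292.89 + $109.84 = $402.73
Taxable wages = $3050.92 − $402.73 = $2648.19
State withholding: $2648.19 × 0.0211 = $55.88
Municipal income tax: $2648.19 × 0.0341 = $90.30
Federal tax withheld: $2648.19 × 0.1287 = $340.82
State unemployment insurance (employee share): only $181408.33 − $179749.01 = $1659.32 of this check is subject → $1659.32 × 0.009 = $14.93
Roth contribution: $110.12
Employee stock purchase plan: $74.17
Union dues: $133.84
Total deductions = $292.89 + $109.84 + $55.88 + $90.30 + $340.82 + $14.93 + $110.12 + $74.17 + $133.84 = $1222.79
Net pay = $3050.92 − $1222.79 = $1828.13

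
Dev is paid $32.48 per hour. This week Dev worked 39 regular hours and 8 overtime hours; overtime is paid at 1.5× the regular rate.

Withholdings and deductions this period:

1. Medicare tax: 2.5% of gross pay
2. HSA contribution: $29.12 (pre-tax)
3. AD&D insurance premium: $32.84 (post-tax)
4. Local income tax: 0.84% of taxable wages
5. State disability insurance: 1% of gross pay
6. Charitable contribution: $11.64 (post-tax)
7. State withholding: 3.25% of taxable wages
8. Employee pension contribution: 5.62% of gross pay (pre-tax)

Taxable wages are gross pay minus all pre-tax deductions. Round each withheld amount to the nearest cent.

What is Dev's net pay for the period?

$1,369.07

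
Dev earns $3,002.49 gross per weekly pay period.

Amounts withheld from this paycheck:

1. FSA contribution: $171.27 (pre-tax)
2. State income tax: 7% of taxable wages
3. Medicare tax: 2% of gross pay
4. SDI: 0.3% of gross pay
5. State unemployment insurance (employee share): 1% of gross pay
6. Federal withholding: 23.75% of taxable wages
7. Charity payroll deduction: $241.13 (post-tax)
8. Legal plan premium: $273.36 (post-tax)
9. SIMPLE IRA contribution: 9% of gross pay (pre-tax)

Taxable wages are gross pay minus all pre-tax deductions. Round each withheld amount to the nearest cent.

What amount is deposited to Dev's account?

$1,159.92

FSA contribution: $171.27
SIMPLE IRA contribution: $3,002.49 × 0.09 = $270.22
Pre-tax total = $171.27 + $270.22 = $441.49
Taxable wages = $3,002.49 − $441.49 = $2,561.00
Federal withholding: $2,561.00 × 0.2375 = $608.24
State income tax: $2,561.00 × 0.07 = $179.27
Medicare tax: $3,002.49 × 0.02 = $60.05
SDI: $3,002.49 × 0.003 = $9.01
State unemployment insurance (employee share): $3,002.49 × 0.01 = $30.02
Charity payroll deduction: $241.13
Legal plan premium: $273.36
Total deductions = $171.27 + $270.22 + $608.24 + $179.27 + $60.05 + $9.01 + $30.02 + $241.13 + $273.36 = $1,842.57
Net pay = $3,002.49 − $1,842.57 = $1,159.92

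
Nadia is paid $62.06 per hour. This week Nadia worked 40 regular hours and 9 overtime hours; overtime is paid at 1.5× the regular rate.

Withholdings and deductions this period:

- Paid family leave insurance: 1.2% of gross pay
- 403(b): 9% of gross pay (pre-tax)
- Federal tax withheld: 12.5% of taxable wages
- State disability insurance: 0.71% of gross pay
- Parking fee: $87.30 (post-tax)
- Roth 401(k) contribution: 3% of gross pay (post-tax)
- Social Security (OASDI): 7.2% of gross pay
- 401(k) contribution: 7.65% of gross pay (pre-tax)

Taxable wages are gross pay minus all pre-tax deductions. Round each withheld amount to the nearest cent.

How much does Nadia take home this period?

$1,932.09

Regular pay: 40 × $62.06 = $2,482.40
Overtime pay: 9 × $62.06 × 1.5 = $837.81
Gross pay = $2,482.40 + $837.81 = $3,320.21
401(k) contribution: $3,320.21 × 0.0765 = $254.00
403(b): $3,320.21 × 0.09 = $298.82
Pre-tax total = $254.00 + $298.82 = $552.82
Taxable wages = $3,320.21 − $552.82 = $2,767.39
Federal tax withheld: $2,767.39 × 0.125 = $345.92
State disability insurance: $3,320.21 × 0.0071 = $23.57
Social Security (OASDI): $3,320.21 × 0.072 = $239.06
Paid family leave insurance: $3,320.21 × 0.012 = $39.84
Roth 401(k) contribution: $3,320.21 × 0.03 = $99.61
Parking fee: $87.30
Total deductions = $254.00 + $298.82 + $345.92 + $23.57 + $239.06 + $39.84 + $99.61 + $87.30 = $1,388.12
Net pay = $3,320.21 − $1,388.12 = $1,932.09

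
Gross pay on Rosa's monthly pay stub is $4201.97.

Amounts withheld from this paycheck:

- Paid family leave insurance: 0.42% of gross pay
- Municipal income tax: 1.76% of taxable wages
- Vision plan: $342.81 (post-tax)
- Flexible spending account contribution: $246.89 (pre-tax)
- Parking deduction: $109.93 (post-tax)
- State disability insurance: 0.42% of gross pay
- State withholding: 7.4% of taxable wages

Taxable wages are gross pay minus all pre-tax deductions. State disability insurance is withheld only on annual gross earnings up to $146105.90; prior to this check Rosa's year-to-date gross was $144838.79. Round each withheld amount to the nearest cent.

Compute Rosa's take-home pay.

$3117.08

Flexible spending account contribution: $246.89
Taxable wages = $4201.97 − $246.89 = $3955.08
State withholding: $3955.08 × 0.074 = $292.68
Municipal income tax: $3955.08 × 0.0176 = $69.61
State disability insurance: only $146105.90 − $144838.79 = $1267.11 of this check is subject → $1267.11 × 0.0042 = $5.32
Paid family leave insurance: $4201.97 × 0.0042 = $17.65
Parking deduction: $109.93
Vision plan: $342.81
Total deductions = $246.89 + $292.68 + $69.61 + $5.32 + $17.65 + $109.93 + $342.81 = $1084.89
Net pay = $4201.97 − $1084.89 = $3117.08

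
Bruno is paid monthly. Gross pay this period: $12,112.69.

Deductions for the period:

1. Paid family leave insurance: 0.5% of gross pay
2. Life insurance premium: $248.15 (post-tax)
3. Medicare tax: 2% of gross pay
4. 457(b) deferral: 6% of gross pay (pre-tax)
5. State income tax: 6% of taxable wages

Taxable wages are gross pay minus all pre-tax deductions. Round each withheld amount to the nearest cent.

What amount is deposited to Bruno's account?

$10,151.81

457(b) deferral: $12,112.69 × 0.06 = $726.76
Taxable wages = $12,112.69 − $726.76 = $11,385.93
State income tax: $11,385.93 × 0.06 = $683.16
Medicare tax: $12,112.69 × 0.02 = $242.25
Paid family leave insurance: $12,112.69 × 0.005 = $60.56
Life insurance premium: $248.15
Total deductions = $726.76 + $683.16 + $242.25 + $60.56 + $248.15 = $1,960.88
Net pay = $12,112.69 − $1,960.88 = $10,151.81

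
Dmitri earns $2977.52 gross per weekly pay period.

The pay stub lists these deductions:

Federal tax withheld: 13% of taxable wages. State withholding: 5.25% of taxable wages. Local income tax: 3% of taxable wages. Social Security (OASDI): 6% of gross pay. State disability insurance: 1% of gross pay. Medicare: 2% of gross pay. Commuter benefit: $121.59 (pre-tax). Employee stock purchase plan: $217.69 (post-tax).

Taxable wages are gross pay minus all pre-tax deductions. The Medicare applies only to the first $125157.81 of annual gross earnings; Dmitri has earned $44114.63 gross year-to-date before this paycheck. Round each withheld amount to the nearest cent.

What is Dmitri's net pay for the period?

Commuter benefit: $121.59
Taxable wages = $2977.52 − $121.59 = $2855.93
Local income tax: $2855.93 × 0.03 = $85.68
Federal tax withheld: $2855.93 × 0.13 = $371.27
State withholding: $2855.93 × 0.0525 = $149.94
Social Security (OASDI): $2977.52 × 0.06 = $178.65
State disability insurance: $2977.52 × 0.01 = $29.78
Medicare: cap not yet reached, full $2977.52 is subject → $2977.52 × 0.02 = $59.55
Employee stock purchase plan: $217.69
Total deductions = $121.59 + $85.68 + $371.27 + $149.94 + $178.65 + $29.78 + $59.55 + $217.69 = $1214.15
Net pay = $2977.52 − $1214.15 = $1763.37

$1763.37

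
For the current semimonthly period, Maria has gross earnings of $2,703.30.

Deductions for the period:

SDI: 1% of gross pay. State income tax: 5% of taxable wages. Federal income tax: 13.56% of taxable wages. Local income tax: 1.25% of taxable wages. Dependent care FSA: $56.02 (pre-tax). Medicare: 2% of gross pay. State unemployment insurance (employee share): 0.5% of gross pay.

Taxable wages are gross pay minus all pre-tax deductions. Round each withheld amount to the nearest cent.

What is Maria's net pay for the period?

$2,028.24

Dependent care FSA: $56.02
Taxable wages = $2,703.30 − $56.02 = $2,647.28
Local income tax: $2,647.28 × 0.0125 = $33.09
State income tax: $2,647.28 × 0.05 = $132.36
Federal income tax: $2,647.28 × 0.1356 = $358.97
State unemployment insurance (employee share): $2,703.30 × 0.005 = $13.52
Medicare: $2,703.30 × 0.02 = $54.07
SDI: $2,703.30 × 0.01 = $27.03
Total deductions = $56.02 + $33.09 + $132.36 + $358.97 + $13.52 + $54.07 + $27.03 = $675.06
Net pay = $2,703.30 − $675.06 = $2,028.24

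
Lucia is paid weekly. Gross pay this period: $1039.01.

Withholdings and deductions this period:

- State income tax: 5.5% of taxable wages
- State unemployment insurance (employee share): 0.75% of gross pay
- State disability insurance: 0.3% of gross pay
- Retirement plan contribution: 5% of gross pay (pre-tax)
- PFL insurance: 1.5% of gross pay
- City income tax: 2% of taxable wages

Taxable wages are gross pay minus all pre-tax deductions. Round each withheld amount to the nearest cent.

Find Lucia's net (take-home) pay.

$886.53

Retirement plan contribution: $1039.01 × 0.05 = $51.95
Taxable wages = $1039.01 − $51.95 = $987.06
City income tax: $987.06 × 0.02 = $19.74
State income tax: $987.06 × 0.055 = $54.29
State unemployment insurance (employee share): $1039.01 × 0.0075 = $7.79
State disability insurance: $1039.01 × 0.003 = $3.12
PFL insurance: $1039.01 × 0.015 = $15.59
Total deductions = $51.95 + $19.74 + $54.29 + $7.79 + $3.12 + $15.59 = $152.48
Net pay = $1039.01 − $152.48 = $886.53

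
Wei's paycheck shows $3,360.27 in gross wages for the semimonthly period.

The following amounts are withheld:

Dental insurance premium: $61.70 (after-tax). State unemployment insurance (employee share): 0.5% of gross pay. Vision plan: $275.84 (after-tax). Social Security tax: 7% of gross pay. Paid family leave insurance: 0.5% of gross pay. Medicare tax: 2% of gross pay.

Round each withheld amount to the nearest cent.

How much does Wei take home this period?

Medicare tax: $3,360.27 × 0.02 = $67.21
State unemployment insurance (employee share): $3,360.27 × 0.005 = $16.80
Social Security tax: $3,360.27 × 0.07 = $235.22
Paid family leave insurance: $3,360.27 × 0.005 = $16.80
Vision plan: $275.84
Dental insurance premium: $61.70
Total deductions = $67.21 + $16.80 + $235.22 + $16.80 + $275.84 + $61.70 = $673.57
Net pay = $3,360.27 − $673.57 = $2,686.70

$2,686.70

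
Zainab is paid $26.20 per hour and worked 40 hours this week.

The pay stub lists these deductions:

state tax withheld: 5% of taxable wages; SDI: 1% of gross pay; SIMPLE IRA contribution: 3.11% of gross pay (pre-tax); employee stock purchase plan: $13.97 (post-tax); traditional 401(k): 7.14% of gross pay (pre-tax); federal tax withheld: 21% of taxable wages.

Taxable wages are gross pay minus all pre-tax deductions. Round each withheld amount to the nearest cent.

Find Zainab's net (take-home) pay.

$671.58

Gross pay: 40 × $26.20 = $1048.00
Traditional 401(k): $1048.00 × 0.0714 = $74.83
SIMPLE IRA contribution: $1048.00 × 0.0311 = $32.59
Pre-tax total = $74.83 + $32.59 = $107.42
Taxable wages = $1048.00 − $107.42 = $940.58
Federal tax withheld: $940.58 × 0.21 = $197.52
State tax withheld: $940.58 × 0.05 = $47.03
SDI: $1048.00 × 0.01 = $10.48
Employee stock purchase plan: $13.97
Total deductions = $74.83 + $32.59 + $197.52 + $47.03 + $10.48 + $13.97 = $376.42
Net pay = $1048.00 − $376.42 = $671.58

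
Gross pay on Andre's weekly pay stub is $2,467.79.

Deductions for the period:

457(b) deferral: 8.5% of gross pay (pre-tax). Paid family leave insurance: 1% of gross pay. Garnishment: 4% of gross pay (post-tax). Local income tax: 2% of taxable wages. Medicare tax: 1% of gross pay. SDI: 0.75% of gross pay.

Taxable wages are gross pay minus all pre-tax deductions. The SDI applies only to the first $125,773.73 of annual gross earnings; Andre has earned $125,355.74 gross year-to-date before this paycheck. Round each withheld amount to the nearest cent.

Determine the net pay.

$2,061.67

457(b) deferral: $2,467.79 × 0.085 = $209.76
Taxable wages = $2,467.79 − $209.76 = $2,258.03
Local income tax: $2,258.03 × 0.02 = $45.16
Medicare tax: $2,467.79 × 0.01 = $24.68
Paid family leave insurance: $2,467.79 × 0.01 = $24.68
SDI: only $125,773.73 − $125,355.74 = $417.99 of this check is subject → $417.99 × 0.0075 = $3.13
Garnishment: $2,467.79 × 0.04 = $98.71
Total deductions = $209.76 + $45.16 + $24.68 + $24.68 + $3.13 + $98.71 = $406.12
Net pay = $2,467.79 − $406.12 = $2,061.67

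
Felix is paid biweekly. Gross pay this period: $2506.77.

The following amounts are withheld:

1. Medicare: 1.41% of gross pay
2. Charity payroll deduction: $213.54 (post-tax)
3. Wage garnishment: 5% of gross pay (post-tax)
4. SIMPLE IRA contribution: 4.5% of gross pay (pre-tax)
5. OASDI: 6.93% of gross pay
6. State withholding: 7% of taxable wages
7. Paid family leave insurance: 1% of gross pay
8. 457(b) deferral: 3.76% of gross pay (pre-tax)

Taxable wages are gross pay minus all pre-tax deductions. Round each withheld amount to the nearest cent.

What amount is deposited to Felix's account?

$1565.72

SIMPLE IRA contribution: $2506.77 × 0.045 = $112.80
457(b) deferral: $2506.77 × 0.0376 = $94.25
Pre-tax total = $112.80 + $94.25 = $207.05
Taxable wages = $2506.77 − $207.05 = $2299.72
State withholding: $2299.72 × 0.07 = $160.98
Medicare: $2506.77 × 0.0141 = $35.35
OASDI: $2506.77 × 0.0693 = $173.72
Paid family leave insurance: $2506.77 × 0.01 = $25.07
Charity payroll deduction: $213.54
Wage garnishment: $2506.77 × 0.05 = $125.34
Total deductions = $112.80 + $94.25 + $160.98 + $35.35 + $173.72 + $25.07 + $213.54 + $125.34 = $941.05
Net pay = $2506.77 − $941.05 = $1565.72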